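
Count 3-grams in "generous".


Word: "generous" (length 8)
Number of 3-grams = length - 3 + 1 = 8 - 3 + 1
= 6


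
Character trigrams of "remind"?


Word: "remind" (length 6)
Number of trigrams = 6 - 3 + 1 = 4
  Position 0: "rem"
  Position 1: "emi"
  Position 2: "min"
  Position 3: "ind"
Trigrams = "rem", "emi", "min", "ind"


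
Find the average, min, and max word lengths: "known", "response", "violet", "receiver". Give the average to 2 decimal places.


Lengths: "known"=5, "response"=8, "violet"=6, "receiver"=8
Sum = 27, Count = 4
Average = 27/4 = 6.75
= avg=6.75, min=5, max=8


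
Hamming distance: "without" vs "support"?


Comparing character by character (same length = 7):
  Pos 0: 'w' vs 's' !=
  Pos 1: 'i' vs 'u' !=
  Pos 2: 't' vs 'p' !=
  Pos 3: 'h' vs 'p' !=
  Pos 4: 'o' vs 'o' =
  Pos 5: 'u' vs 'r' !=
  Pos 6: 't' vs 't' =
Hamming distance = 5


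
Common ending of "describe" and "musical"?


Word 1: "describe"
Word 2: "musical"
Comparing from end:
  Pos -1: 'e' != 'l' (stop)
LCS = "" (length 0)


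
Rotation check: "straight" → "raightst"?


Word: "straight", Candidate: "raightst"
Method: check if candidate is substring of word+word
"straightstraight" contains "raightst"? Yes
Is rotation = Yes


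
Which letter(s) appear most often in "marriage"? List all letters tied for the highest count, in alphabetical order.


Word: "marriage"
Letter counts:
  'a': 2
  'e': 1
  'g': 1
  'i': 1
  'm': 1
  'r': 2
Maximum count = 2
Most frequent = 'a', 'r' (2 times each)


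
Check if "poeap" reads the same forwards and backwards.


Word: "poeap"
Reversed: "paeop"
Forward == Backward? poeap != paeop
Palindrome = No


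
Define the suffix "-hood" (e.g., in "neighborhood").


Suffix: -hood
Example: neighborhood = neighbor + -hood
Meaning = state / condition


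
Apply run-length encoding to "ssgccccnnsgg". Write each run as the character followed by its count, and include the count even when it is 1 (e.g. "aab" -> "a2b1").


String: "ssgccccnnsgg"
Scanning for consecutive runs:
  's' x 2
  'g' x 1
  'c' x 4
  'n' x 2
  's' x 1
  'g' x 2
RLE = "s2g1c4n2s1g2"


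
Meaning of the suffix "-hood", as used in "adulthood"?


Suffix: -hood
Example: adulthood (adult + -hood)
Meaning = state / condition


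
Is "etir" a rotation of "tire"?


Word: "tire", Candidate: "etir"
Method: check if candidate is substring of word+word
"tiretire" contains "etir"? Yes
Is rotation = Yes


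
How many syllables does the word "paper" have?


Word: "paper"
Syllable breakdown: pa · per
Counting: 2 parts
= 2 syllables


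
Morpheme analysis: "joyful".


Word: "joyful"
Morphemes: joy | -ful
Each morpheme carries meaning
= 2 morphemes


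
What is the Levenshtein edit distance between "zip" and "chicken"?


Word 1: "zip" (length 3)
Word 2: "chicken" (length 7)
One optimal edit sequence (insert/delete/substitute each cost 1):
  1. insert 'c'  (+1)
  2. substitute 'z' -> 'h'  (+1)
  3. keep 'i'
  4. insert 'c'  (+1)
  5. insert 'k'  (+1)
  6. insert 'e'  (+1)
  7. substitute 'p' -> 'n'  (+1)
Total edit operations: 6
Edit distance = 6


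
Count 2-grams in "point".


Word: "point" (length 5)
Number of 2-grams = length - 2 + 1 = 5 - 2 + 1
= 4


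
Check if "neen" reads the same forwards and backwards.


Word: "neen"
Reversed: "neen"
Forward == Backward? neen == neen
Palindrome = Yes


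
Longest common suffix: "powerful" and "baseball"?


Word 1: "powerful"
Word 2: "baseball"
Comparing from end:
  Pos -1: 'l' == 'l'
  Pos -2: 'u' != 'l' (stop)
LCS = "l" (length 1)


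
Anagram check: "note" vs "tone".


Word 1: "note" → sorted: enot
Word 2: "tone" → sorted: enot
Same letters? enot == enot
Anagram = Yes


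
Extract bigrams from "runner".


Word: "runner" (length 6)
Number of bigrams = 6 - 2 + 1 = 5
  Position 0: "ru"
  Position 1: "un"
  Position 2: "nn"
  Position 3: "ne"
  Position 4: "er"
Bigrams = "ru", "un", "nn", "ne", "er"


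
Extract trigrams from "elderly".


Word: "elderly" (length 7)
Number of trigrams = 7 - 3 + 1 = 5
  Position 0: "eld"
  Position 1: "lde"
  Position 2: "der"
  Position 3: "erl"
  Position 4: "rly"
Trigrams = "eld", "lde", "der", "erl", "rly"


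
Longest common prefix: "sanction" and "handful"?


Word 1: "sanction"
Word 2: "handful"
Comparing from start:
  Pos 0: 's' != 'h' (stop)
LCP = "" (length 0)


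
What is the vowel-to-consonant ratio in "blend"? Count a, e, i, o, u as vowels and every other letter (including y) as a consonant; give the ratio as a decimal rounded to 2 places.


Word: "blend"
Vowels (a,e,i,o,u): 1
Consonants: 4
Ratio = 1/4
= 0.25


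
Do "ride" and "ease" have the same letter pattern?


Pattern of "ride": [0, 1, 2, 3]
Pattern of "ease": [0, 1, 2, 0]
Patterns do not match
Same pattern = No


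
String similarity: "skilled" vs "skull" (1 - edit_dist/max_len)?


Word 1: "skilled" (length 7)
Word 2: "skull" (length 5)
One optimal edit sequence:
  1. keep 's'
  2. keep 'k'
  3. substitute 'i' -> 'u'  (+1)
  4. keep 'l'
  5. keep 'l'
  6. delete 'e'  (+1)
  7. delete 'd'  (+1)
Edit distance = 3
Max length = max(7, 5) = 7
Similarity = 1 - 3/7
= 0.5714


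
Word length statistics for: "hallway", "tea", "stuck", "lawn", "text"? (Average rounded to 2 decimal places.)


Lengths: "hallway"=7, "tea"=3, "stuck"=5, "lawn"=4, "text"=4
Sum = 23, Count = 5
Average = 23/5 = 4.60
= avg=4.60, min=3, max=7


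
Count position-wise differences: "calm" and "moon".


Comparing character by character (same length = 4):
  Pos 0: 'c' vs 'm' !=
  Pos 1: 'a' vs 'o' !=
  Pos 2: 'l' vs 'o' !=
  Pos 3: 'm' vs 'n' !=
Hamming distance = 4


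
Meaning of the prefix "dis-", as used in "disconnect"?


Prefix: dis-
Example: disconnect (dis- + connect)
Meaning = not / opposite


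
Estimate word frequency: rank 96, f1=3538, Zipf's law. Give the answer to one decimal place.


Zipf's law: f(r) = f(1) / r
f(1) = 3538
f(96) = 3538 / 96
= 36.9 occurrences


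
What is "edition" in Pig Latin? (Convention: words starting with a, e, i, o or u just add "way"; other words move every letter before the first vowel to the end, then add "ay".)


Word: "edition"
Starts with vowel → add 'way'
Pig Latin = "editionway"


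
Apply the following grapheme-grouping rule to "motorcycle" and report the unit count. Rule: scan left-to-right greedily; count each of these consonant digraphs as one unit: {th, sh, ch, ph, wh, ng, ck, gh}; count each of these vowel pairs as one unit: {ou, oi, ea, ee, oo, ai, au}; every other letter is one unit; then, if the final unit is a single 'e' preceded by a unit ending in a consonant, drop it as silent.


Word: "motorcycle" (10 letters)
Left-to-right scan:
  (1) 'm' (letter)
  (2) 'o' (letter)
  (3) 't' (letter)
  (4) 'o' (letter)
  (5) 'r' (letter)
  (6) 'c' (letter)
  (7) 'y' (letter)
  (8) 'c' (letter)
  (9) 'l' (letter)
  (10) 'e' (letter)
Units from scan: 10
Final unit is 'e' after a consonant -> drop as silent (-1)
Sound units = 9 units


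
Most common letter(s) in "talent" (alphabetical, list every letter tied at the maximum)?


Word: "talent"
Letter counts:
  'a': 1
  'e': 1
  'l': 1
  'n': 1
  't': 2
Maximum count = 2
Most frequent = 't' (2 times each)


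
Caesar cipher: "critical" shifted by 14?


Word: "critical"
Shift: 14
Each letter → (letter + shift) mod 26:
  'c' (2) + 14 = 16 → 'q'
  'r' (17) + 14 = 5 → 'f'
  'i' (8) + 14 = 22 → 'w'
  't' (19) + 14 = 7 → 'h'
  'i' (8) + 14 = 22 → 'w'
  'c' (2) + 14 = 16 → 'q'
  'a' (0) + 14 = 14 → 'o'
  'l' (11) + 14 = 25 → 'z'
Result = "qfwhwqoz"


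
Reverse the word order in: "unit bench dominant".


Original: "unit bench dominant"
Words (1..n): unit | bench | dominant
Reversed (n..1): dominant | bench | unit
Result = "dominant bench unit"


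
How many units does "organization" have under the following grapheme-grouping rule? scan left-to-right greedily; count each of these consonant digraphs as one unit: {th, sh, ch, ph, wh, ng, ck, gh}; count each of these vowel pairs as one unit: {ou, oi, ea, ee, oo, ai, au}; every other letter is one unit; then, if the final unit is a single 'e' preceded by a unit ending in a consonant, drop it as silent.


Word: "organization" (12 letters)
Left-to-right scan:
  [1] 'o' (letter)
  [2] 'r' (letter)
  [3] 'g' (letter)
  [4] 'a' (letter)
  [5] 'n' (letter)
  [6] 'i' (letter)
  [7] 'z' (letter)
  [8] 'a' (letter)
  [9] 't' (letter)
  [10] 'i' (letter)
  [11] 'o' (letter)
  [12] 'n' (letter)
Units from scan: 12
Sound units = 12 units


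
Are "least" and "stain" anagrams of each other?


Word 1: "least" → sorted: aelst
Word 2: "stain" → sorted: ainst
Same letters? aelst != ainst
Anagram = No


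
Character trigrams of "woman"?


Word: "woman" (length 5)
Number of trigrams = 5 - 3 + 1 = 3
  Position 0: "wom"
  Position 1: "oma"
  Position 2: "man"
Trigrams = "wom", "oma", "man"


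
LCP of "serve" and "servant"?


Word 1: "serve"
Word 2: "servant"
Comparing from start:
  Pos 0: 's' == 's'
  Pos 1: 'e' == 'e'
  Pos 2: 'r' == 'r'
  Pos 3: 'v' == 'v'
  Pos 4: 'e' != 'a' (stop)
LCP = "serv" (length 4)


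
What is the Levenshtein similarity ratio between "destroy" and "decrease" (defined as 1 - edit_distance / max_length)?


Word 1: "destroy" (length 7)
Word 2: "decrease" (length 8)
One optimal edit sequence:
  1. keep 'd'
  2. keep 'e'
  3. insert 'c'  (+1)
  4. substitute 's' -> 'r'  (+1)
  5. substitute 't' -> 'e'  (+1)
  6. substitute 'r' -> 'a'  (+1)
  7. substitute 'o' -> 's'  (+1)
  8. substitute 'y' -> 'e'  (+1)
Edit distance = 6
Max length = max(7, 8) = 8
Similarity = 1 - 6/8
= 0.2500


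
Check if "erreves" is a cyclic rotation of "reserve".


Word: "reserve", Candidate: "erreves"
Method: check if candidate is substring of word+word
"reservereserve" contains "erreves"? No
Is rotation = No


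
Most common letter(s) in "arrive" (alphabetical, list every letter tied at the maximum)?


Word: "arrive"
Letter counts:
  'a': 1
  'e': 1
  'i': 1
  'r': 2
  'v': 1
Maximum count = 2
Most frequent = 'r' (2 times each)


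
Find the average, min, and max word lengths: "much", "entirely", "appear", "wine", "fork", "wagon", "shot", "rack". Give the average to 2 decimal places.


Lengths: "much"=4, "entirely"=8, "appear"=6, "wine"=4, "fork"=4, "wagon"=5, "shot"=4, "rack"=4
Sum = 39, Count = 8
Average = 39/8 = 4.88
= avg=4.88, min=4, max=8


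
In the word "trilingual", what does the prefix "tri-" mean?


Prefix: tri-
Example: trilingual = tri- + lingual
Meaning = three


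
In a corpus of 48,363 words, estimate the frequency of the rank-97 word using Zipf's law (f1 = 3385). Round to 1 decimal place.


Zipf's law: f(r) = f(1) / r
f(1) = 3385
f(97) = 3385 / 97
= 34.9 occurrences


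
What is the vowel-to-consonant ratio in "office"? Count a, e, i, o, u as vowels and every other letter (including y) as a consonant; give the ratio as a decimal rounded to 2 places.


Word: "office"
Vowels (a,e,i,o,u): 3
Consonants: 3
Ratio = 3/3
= 1.00


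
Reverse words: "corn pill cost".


Original: "corn pill cost"
Words (1..n): corn | pill | cost
Reversed (n..1): cost | pill | corn
Result = "cost pill corn"


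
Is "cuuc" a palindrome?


Word: "cuuc"
Reversed: "cuuc"
Forward == Backward? cuuc == cuuc
Palindrome = Yes


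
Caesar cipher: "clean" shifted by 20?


Word: "clean"
Shift: 20
Each letter → (letter + shift) mod 26:
  'c' (2) + 20 = 22 → 'w'
  'l' (11) + 20 = 5 → 'f'
  'e' (4) + 20 = 24 → 'y'
  'a' (0) + 20 = 20 → 'u'
  'n' (13) + 20 = 7 → 'h'
Result = "wfyuh"


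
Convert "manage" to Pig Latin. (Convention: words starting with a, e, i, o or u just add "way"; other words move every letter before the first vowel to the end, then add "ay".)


Word: "manage"
Starts with consonant(s) → move to end, add 'ay'
Consonant cluster: "m"
Pig Latin = "anagemay"


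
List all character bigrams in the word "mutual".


Word: "mutual" (length 6)
Number of bigrams = 6 - 2 + 1 = 5
  Position 0: "mu"
  Position 1: "ut"
  Position 2: "tu"
  Position 3: "ua"
  Position 4: "al"
Bigrams = "mu", "ut", "tu", "ua", "al"


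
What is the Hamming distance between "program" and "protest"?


Comparing character by character (same length = 7):
  Pos 0: 'p' vs 'p' =
  Pos 1: 'r' vs 'r' =
  Pos 2: 'o' vs 'o' =
  Pos 3: 'g' vs 't' !=
  Pos 4: 'r' vs 'e' !=
  Pos 5: 'a' vs 's' !=
  Pos 6: 'm' vs 't' !=
Hamming distance = 4


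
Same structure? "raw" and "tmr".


Pattern of "raw": [0, 1, 2]
Pattern of "tmr": [0, 1, 2]
Patterns match
Same pattern = Yes


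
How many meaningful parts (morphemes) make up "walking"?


Word: "walking"
Morphemes: walk + -ing
Each morpheme carries meaning
= 2 morphemes


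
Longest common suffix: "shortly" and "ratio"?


Word 1: "shortly"
Word 2: "ratio"
Comparing from end:
  Pos -1: 'y' != 'o' (stop)
LCS = "" (length 0)


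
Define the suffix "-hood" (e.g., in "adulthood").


Suffix: -hood
As in: adulthood -> adult + -hood
Meaning = state / condition


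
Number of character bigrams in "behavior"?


Word: "behavior" (length 8)
Number of 2-grams = length - 2 + 1 = 8 - 2 + 1
= 7


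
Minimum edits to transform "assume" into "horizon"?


Word 1: "assume" (length 6)
Word 2: "horizon" (length 7)
One optimal edit sequence (insert/delete/substitute each cost 1):
  1. insert 'h'  (+1)
  2. substitute 'a' -> 'o'  (+1)
  3. substitute 's' -> 'r'  (+1)
  4. substitute 's' -> 'i'  (+1)
  5. substitute 'u' -> 'z'  (+1)
  6. substitute 'm' -> 'o'  (+1)
  7. substitute 'e' -> 'n'  (+1)
Total edit operations: 7
Edit distance = 7


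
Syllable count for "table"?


Word: "table"
Syllable breakdown: ta | ble
Counting: 2 parts
= 2 syllables


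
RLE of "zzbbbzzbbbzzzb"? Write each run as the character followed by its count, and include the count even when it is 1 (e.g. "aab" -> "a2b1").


String: "zzbbbzzbbbzzzb"
Scanning for consecutive runs:
  'z' x 2
  'b' x 3
  'z' x 2
  'b' x 3
  'z' x 3
  'b' x 1
RLE = "z2b3z2b3z3b1"


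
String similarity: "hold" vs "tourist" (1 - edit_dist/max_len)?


Word 1: "hold" (length 4)
Word 2: "tourist" (length 7)
One optimal edit sequence:
  1. substitute 'h' -> 't'  (+1)
  2. keep 'o'
  3. insert 'u'  (+1)
  4. insert 'r'  (+1)
  5. insert 'i'  (+1)
  6. substitute 'l' -> 's'  (+1)
  7. substitute 'd' -> 't'  (+1)
Edit distance = 6
Max length = max(4, 7) = 7
Similarity = 1 - 6/7
= 0.1429


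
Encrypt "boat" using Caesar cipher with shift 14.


Word: "boat"
Shift: 14
Each letter → (letter + shift) mod 26:
  'b' (1) + 14 = 15 → 'p'
  'o' (14) + 14 = 2 → 'c'
  'a' (0) + 14 = 14 → 'o'
  't' (19) + 14 = 7 → 'h'
Result = "pcoh"


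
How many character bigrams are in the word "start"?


Word: "start" (length 5)
Number of 2-grams = length - 2 + 1 = 5 - 2 + 1
= 4


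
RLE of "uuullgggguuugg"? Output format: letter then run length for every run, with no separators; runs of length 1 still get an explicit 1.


String: "uuullgggguuugg"
Scanning for consecutive runs:
  'u' x 3
  'l' x 2
  'g' x 4
  'u' x 3
  'g' x 2
RLE = "u3l2g4u3g2"


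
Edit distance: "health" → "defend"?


Word 1: "health" (length 6)
Word 2: "defend" (length 6)
One optimal edit sequence (insert/delete/substitute each cost 1):
  1. substitute 'h' -> 'd'  (+1)
  2. keep 'e'
  3. substitute 'a' -> 'f'  (+1)
  4. substitute 'l' -> 'e'  (+1)
  5. substitute 't' -> 'n'  (+1)
  6. substitute 'h' -> 'd'  (+1)
Total edit operations: 5
Edit distance = 5


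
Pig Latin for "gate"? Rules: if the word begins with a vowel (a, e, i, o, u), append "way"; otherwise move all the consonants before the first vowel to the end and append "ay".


Word: "gate"
Starts with consonant(s) → move to end, add 'ay'
Consonant cluster: "g"
Pig Latin = "ategay"


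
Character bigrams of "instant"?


Word: "instant" (length 7)
Number of bigrams = 7 - 2 + 1 = 6
  Position 0: "in"
  Position 1: "ns"
  Position 2: "st"
  Position 3: "ta"
  Position 4: "an"
  Position 5: "nt"
Bigrams = "in", "ns", "st", "ta", "an", "nt"


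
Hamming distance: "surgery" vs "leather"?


Comparing character by character (same length = 7):
  Pos 0: 's' vs 'l' !=
  Pos 1: 'u' vs 'e' !=
  Pos 2: 'r' vs 'a' !=
  Pos 3: 'g' vs 't' !=
  Pos 4: 'e' vs 'h' !=
  Pos 5: 'r' vs 'e' !=
  Pos 6: 'y' vs 'r' !=
Hamming distance = 7


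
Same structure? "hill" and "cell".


Pattern of "hill": [0, 1, 2, 2]
Pattern of "cell": [0, 1, 2, 2]
Patterns match
Same pattern = Yes


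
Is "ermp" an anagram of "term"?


Word 1: "term" → sorted: emrt
Word 2: "ermp" → sorted: empr
Same letters? emrt != empr
Anagram = No


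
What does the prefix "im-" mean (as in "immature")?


Prefix: im-
Example: immature = im- + mature
Meaning = not / into


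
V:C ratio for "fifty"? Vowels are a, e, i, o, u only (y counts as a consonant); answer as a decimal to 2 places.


Word: "fifty"
Vowels (a,e,i,o,u): 1
Consonants: 4
Ratio = 1/4
= 0.25


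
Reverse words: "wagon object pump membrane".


Original: "wagon object pump membrane"
Words (1..n): wagon | object | pump | membrane
Reversed (n..1): membrane | pump | object | wagon
Result = "membrane pump object wagon"


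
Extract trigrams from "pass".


Word: "pass" (length 4)
Number of trigrams = 4 - 3 + 1 = 2
  Position 0: "pas"
  Position 1: "ass"
Trigrams = "pas", "ass"


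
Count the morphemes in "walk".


Word: "walk"
Morphemes: walk
Each morpheme carries meaning
= 1 morpheme


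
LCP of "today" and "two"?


Word 1: "today"
Word 2: "two"
Comparing from start:
  Pos 0: 't' == 't'
  Pos 1: 'o' != 'w' (stop)
LCP = "t" (length 1)


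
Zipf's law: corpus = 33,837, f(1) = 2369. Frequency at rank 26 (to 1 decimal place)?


Zipf's law: f(r) = f(1) / r
f(1) = 2369
f(26) = 2369 / 26
= 91.1 occurrences


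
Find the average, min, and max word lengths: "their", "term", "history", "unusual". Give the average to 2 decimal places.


Lengths: "their"=5, "term"=4, "history"=7, "unusual"=7
Sum = 23, Count = 4
Average = 23/4 = 5.75
= avg=5.75, min=4, max=7


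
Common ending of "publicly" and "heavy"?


Word 1: "publicly"
Word 2: "heavy"
Comparing from end:
  Pos -1: 'y' == 'y'
  Pos -2: 'l' != 'v' (stop)
LCS = "y" (length 1)


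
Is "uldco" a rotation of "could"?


Word: "could", Candidate: "uldco"
Method: check if candidate is substring of word+word
"couldcould" contains "uldco"? Yes
Is rotation = Yes


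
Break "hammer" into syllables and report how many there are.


Word: "hammer"
Syllable breakdown: ham · mer
Counting: 2 parts
= 2 syllables


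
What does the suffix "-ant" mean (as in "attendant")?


Suffix: -ant
Example: attendant = attend + -ant
Meaning = one who / that which


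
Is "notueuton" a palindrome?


Word: "notueuton"
Reversed: "notueuton"
Forward == Backward? notueuton == notueuton
Palindrome = Yes


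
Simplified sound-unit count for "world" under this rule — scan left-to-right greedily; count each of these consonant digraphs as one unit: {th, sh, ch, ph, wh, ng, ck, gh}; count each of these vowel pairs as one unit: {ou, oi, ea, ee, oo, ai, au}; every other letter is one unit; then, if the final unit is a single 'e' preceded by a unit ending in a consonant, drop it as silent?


Word: "world" (5 letters)
Left-to-right scan:
  1. 'w' (letter)
  2. 'o' (letter)
  3. 'r' (letter)
  4. 'l' (letter)
  5. 'd' (letter)
Units from scan: 5
Sound units = 5 units


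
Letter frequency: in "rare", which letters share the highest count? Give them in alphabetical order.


Word: "rare"
Letter counts:
  'a': 1
  'e': 1
  'r': 2
Maximum count = 2
Most frequent = 'r' (2 times each)


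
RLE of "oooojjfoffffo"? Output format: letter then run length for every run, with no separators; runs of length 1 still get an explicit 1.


String: "oooojjfoffffo"
Scanning for consecutive runs:
  'o' x 4
  'j' x 2
  'f' x 1
  'o' x 1
  'f' x 4
  'o' x 1
RLE = "o4j2f1o1f4o1"


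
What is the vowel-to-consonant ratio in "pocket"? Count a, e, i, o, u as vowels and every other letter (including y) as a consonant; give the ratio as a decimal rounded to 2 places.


Word: "pocket"
Vowels (a,e,i,o,u): 2
Consonants: 4
Ratio = 2/4
= 0.50


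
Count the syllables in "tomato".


Word: "tomato"
Syllable breakdown: to · ma · to
Counting: 3 parts
= 3 syllables


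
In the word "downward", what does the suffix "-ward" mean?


Suffix: -ward
Example: downward = down + -ward
Meaning = in the direction of


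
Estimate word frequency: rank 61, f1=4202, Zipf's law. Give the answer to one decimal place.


Zipf's law: f(r) = f(1) / r
f(1) = 4202
f(61) = 4202 / 61
= 68.9 occurrences


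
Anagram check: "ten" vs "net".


Word 1: "ten" → sorted: ent
Word 2: "net" → sorted: ent
Same letters? ent == ent
Anagram = Yes


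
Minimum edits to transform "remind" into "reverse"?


Word 1: "remind" (length 6)
Word 2: "reverse" (length 7)
One optimal edit sequence (insert/delete/substitute each cost 1):
  1. keep 'r'
  2. keep 'e'
  3. insert 'v'  (+1)
  4. substitute 'm' -> 'e'  (+1)
  5. substitute 'i' -> 'r'  (+1)
  6. substitute 'n' -> 's'  (+1)
  7. substitute 'd' -> 'e'  (+1)
Total edit operations: 5
Edit distance = 5


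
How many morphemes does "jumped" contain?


Word: "jumped"
Morphemes: jump | -ed
Each morpheme carries meaning
= 2 morphemes


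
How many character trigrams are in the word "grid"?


Word: "grid" (length 4)
Number of 3-grams = length - 3 + 1 = 4 - 3 + 1
= 2


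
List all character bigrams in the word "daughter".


Word: "daughter" (length 8)
Number of bigrams = 8 - 2 + 1 = 7
  Position 0: "da"
  Position 1: "au"
  Position 2: "ug"
  Position 3: "gh"
  Position 4: "ht"
  Position 5: "te"
  Position 6: "er"
Bigrams = "da", "au", "ug", "gh", "ht", "te", "er"


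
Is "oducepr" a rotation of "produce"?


Word: "produce", Candidate: "oducepr"
Method: check if candidate is substring of word+word
"produceproduce" contains "oducepr"? Yes
Is rotation = Yes


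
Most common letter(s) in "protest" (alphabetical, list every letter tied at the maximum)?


Word: "protest"
Letter counts:
  'e': 1
  'o': 1
  'p': 1
  'r': 1
  's': 1
  't': 2
Maximum count = 2
Most frequent = 't' (2 times each)


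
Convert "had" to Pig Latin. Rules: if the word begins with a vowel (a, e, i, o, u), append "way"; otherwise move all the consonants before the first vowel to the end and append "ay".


Word: "had"
Starts with consonant(s) → move to end, add 'ay'
Consonant cluster: "h"
Pig Latin = "adhay"


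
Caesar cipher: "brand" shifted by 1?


Word: "brand"
Shift: 1
Each letter → (letter + shift) mod 26:
  'b' (1) + 1 = 2 → 'c'
  'r' (17) + 1 = 18 → 's'
  'a' (0) + 1 = 1 → 'b'
  'n' (13) + 1 = 14 → 'o'
  'd' (3) + 1 = 4 → 'e'
Result = "csboe"


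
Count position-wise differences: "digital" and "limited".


Comparing character by character (same length = 7):
  Pos 0: 'd' vs 'l' !=
  Pos 1: 'i' vs 'i' =
  Pos 2: 'g' vs 'm' !=
  Pos 3: 'i' vs 'i' =
  Pos 4: 't' vs 't' =
  Pos 5: 'a' vs 'e' !=
  Pos 6: 'l' vs 'd' !=
Hamming distance = 4


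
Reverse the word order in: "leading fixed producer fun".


Original: "leading fixed producer fun"
Words (1..n): leading | fixed | producer | fun
Reversed (n..1): fun | producer | fixed | leading
Result = "fun producer fixed leading"


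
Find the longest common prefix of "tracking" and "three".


Word 1: "tracking"
Word 2: "three"
Comparing from start:
  Pos 0: 't' == 't'
  Pos 1: 'r' != 'h' (stop)
LCP = "t" (length 1)


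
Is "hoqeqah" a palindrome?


Word: "hoqeqah"
Reversed: "haqeqoh"
Forward == Backward? hoqeqah != haqeqoh
Palindrome = No


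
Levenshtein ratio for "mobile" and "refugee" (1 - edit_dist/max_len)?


Word 1: "mobile" (length 6)
Word 2: "refugee" (length 7)
One optimal edit sequence:
  1. insert 'r'  (+1)
  2. substitute 'm' -> 'e'  (+1)
  3. substitute 'o' -> 'f'  (+1)
  4. substitute 'b' -> 'u'  (+1)
  5. substitute 'i' -> 'g'  (+1)
  6. substitute 'l' -> 'e'  (+1)
  7. keep 'e'
Edit distance = 6
Max length = max(6, 7) = 7
Similarity = 1 - 6/7
= 0.1429


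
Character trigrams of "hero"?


Word: "hero" (length 4)
Number of trigrams = 4 - 3 + 1 = 2
  Position 0: "her"
  Position 1: "ero"
Trigrams = "her", "ero"


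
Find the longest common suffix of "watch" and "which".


Word 1: "watch"
Word 2: "which"
Comparing from end:
  Pos -1: 'h' == 'h'
  Pos -2: 'c' == 'c'
  Pos -3: 't' != 'i' (stop)
LCS = "ch" (length 2)


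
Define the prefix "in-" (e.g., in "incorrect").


Prefix: in-
Example: incorrect = in- + correct
Meaning = not / into


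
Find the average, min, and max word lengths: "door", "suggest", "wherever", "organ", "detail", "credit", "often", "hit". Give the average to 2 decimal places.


Lengths: "door"=4, "suggest"=7, "wherever"=8, "organ"=5, "detail"=6, "credit"=6, "often"=5, "hit"=3
Sum = 44, Count = 8
Average = 44/8 = 5.50
= avg=5.50, min=3, max=8


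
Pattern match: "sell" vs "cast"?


Pattern of "sell": [0, 1, 2, 2]
Pattern of "cast": [0, 1, 2, 3]
Patterns do not match
Same pattern = No


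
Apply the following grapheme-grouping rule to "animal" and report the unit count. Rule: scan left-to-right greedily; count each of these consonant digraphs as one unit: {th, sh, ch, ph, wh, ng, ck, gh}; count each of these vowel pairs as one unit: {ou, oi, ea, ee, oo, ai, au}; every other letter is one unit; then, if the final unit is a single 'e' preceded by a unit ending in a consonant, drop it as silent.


Word: "animal" (6 letters)
Left-to-right scan:
  1. 'a' (letter)
  2. 'n' (letter)
  3. 'i' (letter)
  4. 'm' (letter)
  5. 'a' (letter)
  6. 'l' (letter)
Units from scan: 6
Sound units = 6 units


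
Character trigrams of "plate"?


Word: "plate" (length 5)
Number of trigrams = 5 - 3 + 1 = 3
  Position 0: "pla"
  Position 1: "lat"
  Position 2: "ate"
Trigrams = "pla", "lat", "ate"


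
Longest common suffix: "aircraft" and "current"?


Word 1: "aircraft"
Word 2: "current"
Comparing from end:
  Pos -1: 't' == 't'
  Pos -2: 'f' != 'n' (stop)
LCS = "t" (length 1)


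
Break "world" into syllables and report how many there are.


Word: "world"
Syllable breakdown: world
Counting: 1 part
= 1 syllable


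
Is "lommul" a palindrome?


Word: "lommul"
Reversed: "lummol"
Forward == Backward? lommul != lummol
Palindrome = No


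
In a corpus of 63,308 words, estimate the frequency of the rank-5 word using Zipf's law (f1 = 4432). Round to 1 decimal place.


Zipf's law: f(r) = f(1) / r
f(1) = 4432
f(5) = 4432 / 5
= 886.4 occurrences


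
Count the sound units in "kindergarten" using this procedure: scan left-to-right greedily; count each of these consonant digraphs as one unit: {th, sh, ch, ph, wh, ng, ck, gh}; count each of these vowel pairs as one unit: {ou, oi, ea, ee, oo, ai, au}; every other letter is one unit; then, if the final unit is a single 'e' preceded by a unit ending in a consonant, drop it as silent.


Word: "kindergarten" (12 letters)
Left-to-right scan:
  [1] 'k' (letter)
  [2] 'i' (letter)
  [3] 'n' (letter)
  [4] 'd' (letter)
  [5] 'e' (letter)
  [6] 'r' (letter)
  [7] 'g' (letter)
  [8] 'a' (letter)
  [9] 'r' (letter)
  [10] 't' (letter)
  [11] 'e' (letter)
  [12] 'n' (letter)
Units from scan: 12
Sound units = 12 units


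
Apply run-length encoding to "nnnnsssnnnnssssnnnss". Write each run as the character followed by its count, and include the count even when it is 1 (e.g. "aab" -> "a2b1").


String: "nnnnsssnnnnssssnnnss"
Scanning for consecutive runs:
  'n' x 4
  's' x 3
  'n' x 4
  's' x 4
  'n' x 3
  's' x 2
RLE = "n4s3n4s4n3s2"


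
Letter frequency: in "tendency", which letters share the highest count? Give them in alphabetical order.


Word: "tendency"
Letter counts:
  'c': 1
  'd': 1
  'e': 2
  'n': 2
  't': 1
  'y': 1
Maximum count = 2
Most frequent = 'e', 'n' (2 times each)


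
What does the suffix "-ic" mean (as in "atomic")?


Suffix: -ic
Example: atomic = atom + -ic
Meaning = relating to


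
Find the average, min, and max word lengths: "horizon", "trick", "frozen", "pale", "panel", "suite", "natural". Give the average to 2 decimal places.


Lengths: "horizon"=7, "trick"=5, "frozen"=6, "pale"=4, "panel"=5, "suite"=5, "natural"=7
Sum = 39, Count = 7
Average = 39/7 = 5.57
= avg=5.57, min=4, max=7


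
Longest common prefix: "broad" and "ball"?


Word 1: "broad"
Word 2: "ball"
Comparing from start:
  Pos 0: 'b' == 'b'
  Pos 1: 'r' != 'a' (stop)
LCP = "b" (length 1)


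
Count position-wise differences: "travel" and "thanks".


Comparing character by character (same length = 6):
  Pos 0: 't' vs 't' =
  Pos 1: 'r' vs 'h' !=
  Pos 2: 'a' vs 'a' =
  Pos 3: 'v' vs 'n' !=
  Pos 4: 'e' vs 'k' !=
  Pos 5: 'l' vs 's' !=
Hamming distance = 4


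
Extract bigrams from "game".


Word: "game" (length 4)
Number of bigrams = 4 - 2 + 1 = 3
  Position 0: "ga"
  Position 1: "am"
  Position 2: "me"
Bigrams = "ga", "am", "me"


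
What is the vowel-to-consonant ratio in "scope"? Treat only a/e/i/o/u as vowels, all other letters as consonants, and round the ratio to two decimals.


Word: "scope"
Vowels (a,e,i,o,u): 2
Consonants: 3
Ratio = 2/3
= 0.67


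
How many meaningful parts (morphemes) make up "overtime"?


Word: "overtime"
Morphemes: over- / time
Each morpheme carries meaning
= 2 morphemes


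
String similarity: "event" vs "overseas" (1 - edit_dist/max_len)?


Word 1: "event" (length 5)
Word 2: "overseas" (length 8)
One optimal edit sequence:
  1. insert 'o'  (+1)
  2. insert 'v'  (+1)
  3. keep 'e'
  4. insert 'r'  (+1)
  5. substitute 'v' -> 's'  (+1)
  6. keep 'e'
  7. substitute 'n' -> 'a'  (+1)
  8. substitute 't' -> 's'  (+1)
Edit distance = 6
Max length = max(5, 8) = 8
Similarity = 1 - 6/8
= 0.2500


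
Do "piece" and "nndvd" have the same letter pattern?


Pattern of "piece": [0, 1, 2, 3, 2]
Pattern of "nndvd": [0, 0, 1, 2, 1]
Patterns do not match
Same pattern = No


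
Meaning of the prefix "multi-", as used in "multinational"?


Prefix: multi-
Example: multinational (multi- + national)
Meaning = many


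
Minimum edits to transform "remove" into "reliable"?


Word 1: "remove" (length 6)
Word 2: "reliable" (length 8)
One optimal edit sequence (insert/delete/substitute each cost 1):
  1. keep 'r'
  2. keep 'e'
  3. insert 'l'  (+1)
  4. insert 'i'  (+1)
  5. substitute 'm' -> 'a'  (+1)
  6. substitute 'o' -> 'b'  (+1)
  7. substitute 'v' -> 'l'  (+1)
  8. keep 'e'
Total edit operations: 5
Edit distance = 5


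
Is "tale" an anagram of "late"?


Word 1: "late" → sorted: aelt
Word 2: "tale" → sorted: aelt
Same letters? aelt == aelt
Anagram = Yes


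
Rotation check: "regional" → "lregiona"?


Word: "regional", Candidate: "lregiona"
Method: check if candidate is substring of word+word
"regionalregional" contains "lregiona"? Yes
Is rotation = Yes


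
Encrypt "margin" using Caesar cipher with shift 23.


Word: "margin"
Shift: 23
Each letter → (letter + shift) mod 26:
  'm' (12) + 23 = 9 → 'j'
  'a' (0) + 23 = 23 → 'x'
  'r' (17) + 23 = 14 → 'o'
  'g' (6) + 23 = 3 → 'd'
  'i' (8) + 23 = 5 → 'f'
  'n' (13) + 23 = 10 → 'k'
Result = "jxodfk"


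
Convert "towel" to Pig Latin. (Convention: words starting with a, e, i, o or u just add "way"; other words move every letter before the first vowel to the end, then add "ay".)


Word: "towel"
Starts with consonant(s) → move to end, add 'ay'
Consonant cluster: "t"
Pig Latin = "oweltay"


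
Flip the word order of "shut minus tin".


Original: "shut minus tin"
Words (1..n): shut | minus | tin
Reversed (n..1): tin | minus | shut
Result = "tin minus shut"


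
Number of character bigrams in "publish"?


Word: "publish" (length 7)
Number of 2-grams = length - 2 + 1 = 7 - 2 + 1
= 6


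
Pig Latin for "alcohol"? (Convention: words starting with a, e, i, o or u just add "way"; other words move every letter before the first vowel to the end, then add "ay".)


Word: "alcohol"
Starts with vowel → add 'way'
Pig Latin = "alcoholway"


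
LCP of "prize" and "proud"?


Word 1: "prize"
Word 2: "proud"
Comparing from start:
  Pos 0: 'p' == 'p'
  Pos 1: 'r' == 'r'
  Pos 2: 'i' != 'o' (stop)
LCP = "pr" (length 2)


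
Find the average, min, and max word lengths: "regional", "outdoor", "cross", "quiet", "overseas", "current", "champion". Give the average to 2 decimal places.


Lengths: "regional"=8, "outdoor"=7, "cross"=5, "quiet"=5, "overseas"=8, "current"=7, "champion"=8
Sum = 48, Count = 7
Average = 48/7 = 6.86
= avg=6.86, min=5, max=8


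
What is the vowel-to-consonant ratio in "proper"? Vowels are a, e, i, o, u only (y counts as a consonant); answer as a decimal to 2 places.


Word: "proper"
Vowels (a,e,i,o,u): 2
Consonants: 4
Ratio = 2/4
= 0.50


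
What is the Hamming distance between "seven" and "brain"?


Comparing character by character (same length = 5):
  Pos 0: 's' vs 'b' !=
  Pos 1: 'e' vs 'r' !=
  Pos 2: 'v' vs 'a' !=
  Pos 3: 'e' vs 'i' !=
  Pos 4: 'n' vs 'n' =
Hamming distance = 4


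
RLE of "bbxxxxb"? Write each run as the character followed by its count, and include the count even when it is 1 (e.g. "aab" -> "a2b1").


String: "bbxxxxb"
Scanning for consecutive runs:
  'b' x 2
  'x' x 4
  'b' x 1
RLE = "b2x4b1"


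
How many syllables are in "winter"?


Word: "winter"
Syllable breakdown: win · ter
Counting: 2 parts
= 2 syllables


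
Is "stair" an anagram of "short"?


Word 1: "short" → sorted: horst
Word 2: "stair" → sorted: airst
Same letters? horst != airst
Anagram = No


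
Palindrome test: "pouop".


Word: "pouop"
Reversed: "pouop"
Forward == Backward? pouop == pouop
Palindrome = Yes


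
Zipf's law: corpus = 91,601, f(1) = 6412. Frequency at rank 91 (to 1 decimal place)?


Zipf's law: f(r) = f(1) / r
f(1) = 6412
f(91) = 6412 / 91
= 70.5 occurrences


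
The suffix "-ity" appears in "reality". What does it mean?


Suffix: -ity
As in: reality -> real + -ity
Meaning = quality of


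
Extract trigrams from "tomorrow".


Word: "tomorrow" (length 8)
Number of trigrams = 8 - 3 + 1 = 6
  Position 0: "tom"
  Position 1: "omo"
  Position 2: "mor"
  Position 3: "orr"
  Position 4: "rro"
  Position 5: "row"
Trigrams = "tom", "omo", "mor", "orr", "rro", "row"


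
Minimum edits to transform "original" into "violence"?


Word 1: "original" (length 8)
Word 2: "violence" (length 8)
One optimal edit sequence (insert/delete/substitute each cost 1):
  1. substitute 'o' -> 'v'  (+1)
  2. substitute 'r' -> 'i'  (+1)
  3. substitute 'i' -> 'o'  (+1)
  4. substitute 'g' -> 'l'  (+1)
  5. substitute 'i' -> 'e'  (+1)
  6. keep 'n'
  7. substitute 'a' -> 'c'  (+1)
  8. substitute 'l' -> 'e'  (+1)
Total edit operations: 7
Edit distance = 7


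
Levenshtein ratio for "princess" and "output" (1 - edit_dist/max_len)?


Word 1: "princess" (length 8)
Word 2: "output" (length 6)
One optimal edit sequence:
  1. delete 'p'  (+1)
  2. delete 'r'  (+1)
  3. substitute 'i' -> 'o'  (+1)
  4. substitute 'n' -> 'u'  (+1)
  5. substitute 'c' -> 't'  (+1)
  6. substitute 'e' -> 'p'  (+1)
  7. substitute 's' -> 'u'  (+1)
  8. substitute 's' -> 't'  (+1)
Edit distance = 8
Max length = max(8, 6) = 8
Similarity = 1 - 8/8
= 0.0000


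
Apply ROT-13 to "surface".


Word: "surface"
Shift: 13
Each letter → (letter + shift) mod 26:
  's' (18) + 13 = 5 → 'f'
  'u' (20) + 13 = 7 → 'h'
  'r' (17) + 13 = 4 → 'e'
  'f' (5) + 13 = 18 → 's'
  'a' (0) + 13 = 13 → 'n'
  'c' (2) + 13 = 15 → 'p'
  'e' (4) + 13 = 17 → 'r'
Result = "fhesnpr"


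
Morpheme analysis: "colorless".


Word: "colorless"
Morphemes: color | -less
Each morpheme carries meaning
= 2 morphemes


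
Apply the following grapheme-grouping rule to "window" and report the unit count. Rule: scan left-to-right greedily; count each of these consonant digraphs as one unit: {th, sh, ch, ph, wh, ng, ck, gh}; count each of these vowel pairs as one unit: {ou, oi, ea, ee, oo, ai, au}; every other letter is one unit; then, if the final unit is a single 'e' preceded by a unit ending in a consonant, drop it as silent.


Word: "window" (6 letters)
Left-to-right scan:
  1. 'w' (letter)
  2. 'i' (letter)
  3. 'n' (letter)
  4. 'd' (letter)
  5. 'o' (letter)
  6. 'w' (letter)
Units from scan: 6
Sound units = 6 units


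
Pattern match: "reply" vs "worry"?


Pattern of "reply": [0, 1, 2, 3, 4]
Pattern of "worry": [0, 1, 2, 2, 3]
Patterns do not match
Same pattern = No


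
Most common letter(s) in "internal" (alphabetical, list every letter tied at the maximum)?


Word: "internal"
Letter counts:
  'a': 1
  'e': 1
  'i': 1
  'l': 1
  'n': 2
  'r': 1
  't': 1
Maximum count = 2
Most frequent = 'n' (2 times each)


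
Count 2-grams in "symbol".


Word: "symbol" (length 6)
Number of 2-grams = length - 2 + 1 = 6 - 2 + 1
= 5


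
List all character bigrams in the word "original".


Word: "original" (length 8)
Number of bigrams = 8 - 2 + 1 = 7
  Position 0: "or"
  Position 1: "ri"
  Position 2: "ig"
  Position 3: "gi"
  Position 4: "in"
  Position 5: "na"
  Position 6: "al"
Bigrams = "or", "ri", "ig", "gi", "in", "na", "al"


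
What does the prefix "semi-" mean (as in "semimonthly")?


Prefix: semi-
As in: semimonthly -> semi- + monthly
Meaning = half


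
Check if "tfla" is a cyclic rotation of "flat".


Word: "flat", Candidate: "tfla"
Method: check if candidate is substring of word+word
"flatflat" contains "tfla"? Yes
Is rotation = Yes


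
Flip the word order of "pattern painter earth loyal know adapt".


Original: "pattern painter earth loyal know adapt"
Words (1..n): pattern | painter | earth | loyal | know | adapt
Reversed (n..1): adapt | know | loyal | earth | painter | pattern
Result = "adapt know loyal earth painter pattern"


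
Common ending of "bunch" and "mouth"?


Word 1: "bunch"
Word 2: "mouth"
Comparing from end:
  Pos -1: 'h' == 'h'
  Pos -2: 'c' != 't' (stop)
LCS = "h" (length 1)


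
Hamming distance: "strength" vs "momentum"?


Comparing character by character (same length = 8):
  Pos 0: 's' vs 'm' !=
  Pos 1: 't' vs 'o' !=
  Pos 2: 'r' vs 'm' !=
  Pos 3: 'e' vs 'e' =
  Pos 4: 'n' vs 'n' =
  Pos 5: 'g' vs 't' !=
  Pos 6: 't' vs 'u' !=
  Pos 7: 'h' vs 'm' !=
Hamming distance = 6


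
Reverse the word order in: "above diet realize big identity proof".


Original: "above diet realize big identity proof"
Words (1..n): above | diet | realize | big | identity | proof
Reversed (n..1): proof | identity | big | realize | diet | above
Result = "proof identity big realize diet above"


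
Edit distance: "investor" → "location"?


Word 1: "investor" (length 8)
Word 2: "location" (length 8)
One optimal edit sequence (insert/delete/substitute each cost 1):
  1. substitute 'i' -> 'l'  (+1)
  2. substitute 'n' -> 'o'  (+1)
  3. substitute 'v' -> 'c'  (+1)
  4. substitute 'e' -> 'a'  (+1)
  5. substitute 's' -> 't'  (+1)
  6. substitute 't' -> 'i'  (+1)
  7. keep 'o'
  8. substitute 'r' -> 'n'  (+1)
Total edit operations: 7
Edit distance = 7


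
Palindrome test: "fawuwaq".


Word: "fawuwaq"
Reversed: "qawuwaf"
Forward == Backward? fawuwaq != qawuwaf
Palindrome = No


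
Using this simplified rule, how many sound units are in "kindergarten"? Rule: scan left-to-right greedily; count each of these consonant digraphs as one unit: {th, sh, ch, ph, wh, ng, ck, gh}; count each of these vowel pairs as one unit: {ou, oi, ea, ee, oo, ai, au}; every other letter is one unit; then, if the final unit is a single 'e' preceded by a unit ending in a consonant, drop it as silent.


Word: "kindergarten" (12 letters)
Left-to-right scan:
  1. 'k' (letter)
  2. 'i' (letter)
  3. 'n' (letter)
  4. 'd' (letter)
  5. 'e' (letter)
  6. 'r' (letter)
  7. 'g' (letter)
  8. 'a' (letter)
  9. 'r' (letter)
  10. 't' (letter)
  11. 'e' (letter)
  12. 'n' (letter)
Units from scan: 12
Sound units = 12 units
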